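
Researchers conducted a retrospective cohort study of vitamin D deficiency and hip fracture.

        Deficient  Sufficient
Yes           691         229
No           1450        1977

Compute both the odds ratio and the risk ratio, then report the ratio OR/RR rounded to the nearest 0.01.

1.32

Reading the table with exposure as columns: a = 691 (Deficient, case), b = 1450 (Deficient, non-case), c = 229 (Sufficient, case), d = 1977.
OR = (691·1977)/(1450·229) = 1366107/332050 = 4.11416
Risk in exposed = 691/2141 = 0.32275; risk in unexposed = 229/2206 = 0.10381; RR = 3.10908
OR/RR = 4.11416 / 3.10908 = 1.32327
The outcome is not rare, so the OR lies further from 1 than the RR.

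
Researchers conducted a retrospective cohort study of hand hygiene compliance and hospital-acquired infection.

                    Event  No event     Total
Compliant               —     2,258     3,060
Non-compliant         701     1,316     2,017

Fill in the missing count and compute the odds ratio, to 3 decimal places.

0.667

The missing cell is in the exposed row: 3060 − 2258 = 802.
So a = 802, b = 2258, c = 701, d = 1316.
OR = (a·d)/(b·c) = (802 × 1316) / (2258 × 701) = 1055432 / 1582858 = 0.66679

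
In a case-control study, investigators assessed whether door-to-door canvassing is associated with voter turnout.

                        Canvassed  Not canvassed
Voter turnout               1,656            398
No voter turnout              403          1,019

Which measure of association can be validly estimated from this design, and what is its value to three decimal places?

10.521

Reading the table with exposure as columns: a = 1656 (Canvassed, case), b = 403 (Canvassed, non-case), c = 398 (Not canvassed, case), d = 1019.
This is a case-control study: participants were sampled on outcome status, so risks in the source population cannot be estimated directly — relative risk is not valid here. The odds ratio is the appropriate measure.
OR = (a·d)/(b·c) = (1656 × 1019) / (403 × 398) = 1687464 / 160394 = 10.52074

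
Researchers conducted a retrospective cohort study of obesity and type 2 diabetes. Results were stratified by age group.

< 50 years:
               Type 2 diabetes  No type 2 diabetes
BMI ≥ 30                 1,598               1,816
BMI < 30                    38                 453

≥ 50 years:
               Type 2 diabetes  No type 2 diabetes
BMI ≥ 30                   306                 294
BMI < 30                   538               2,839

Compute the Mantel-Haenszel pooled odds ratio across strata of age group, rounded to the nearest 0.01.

OR_MH = Σ(aᵢdᵢ/nᵢ) / Σ(bᵢcᵢ/nᵢ), where nᵢ is the stratum total.
Stratum 1 (< 50 years): n = 3905; a·d/n = 1598·453/3905 = 185.3762; b·c/n = 1816·38/3905 = 17.6717
Stratum 2 (≥ 50 years): n = 3977; a·d/n = 306·2839/3977 = 218.4395; b·c/n = 294·538/3977 = 39.7717
OR_MH = (185.3762 + 218.4395) / (17.6717 + 39.7717) = 403.8157 / 57.4434 = 7.02980

7.03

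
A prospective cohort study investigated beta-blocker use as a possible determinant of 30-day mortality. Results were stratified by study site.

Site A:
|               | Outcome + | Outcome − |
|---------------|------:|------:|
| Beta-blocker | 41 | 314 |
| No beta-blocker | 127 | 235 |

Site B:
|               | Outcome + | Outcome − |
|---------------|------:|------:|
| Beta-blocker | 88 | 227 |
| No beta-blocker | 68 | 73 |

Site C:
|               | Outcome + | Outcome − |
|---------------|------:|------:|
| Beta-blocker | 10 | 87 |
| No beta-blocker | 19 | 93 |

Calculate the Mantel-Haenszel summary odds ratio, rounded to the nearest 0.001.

OR_MH = Σ(aᵢdᵢ/nᵢ) / Σ(bᵢcᵢ/nᵢ), where nᵢ is the stratum total.
Stratum 1 (Site A): n = 717; a·d/n = 41·235/717 = 13.4379; b·c/n = 314·127/717 = 55.6179
Stratum 2 (Site B): n = 456; a·d/n = 88·73/456 = 14.0877; b·c/n = 227·68/456 = 33.8509
Stratum 3 (Site C): n = 209; a·d/n = 10·93/209 = 4.4498; b·c/n = 87·19/209 = 7.9091
OR_MH = (13.4379 + 14.0877 + 4.4498) / (55.6179 + 33.8509 + 7.9091) = 31.9754 / 97.3778 = 0.32836

0.328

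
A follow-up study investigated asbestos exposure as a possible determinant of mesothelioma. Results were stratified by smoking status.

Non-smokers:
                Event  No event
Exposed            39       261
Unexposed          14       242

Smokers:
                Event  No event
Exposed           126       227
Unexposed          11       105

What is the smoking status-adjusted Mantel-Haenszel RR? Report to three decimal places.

3.102

RR_MH = Σ(aᵢ·n₀ᵢ/nᵢ) / Σ(cᵢ·n₁ᵢ/nᵢ), with n₁ᵢ = aᵢ+bᵢ (exposed), n₀ᵢ = cᵢ+dᵢ (unexposed), nᵢ = n₁ᵢ+n₀ᵢ.
Stratum 1 (Non-smokers): n₁ = 300, n₀ = 256, n = 556; a·n₀/n = 39·256/556 = 17.9568; c·n₁/n = 14·300/556 = 7.5540
Stratum 2 (Smokers): n₁ = 353, n₀ = 116, n = 469; a·n₀/n = 126·116/469 = 31.1642; c·n₁/n = 11·353/469 = 8.2793
RR_MH = (17.9568 + 31.1642) / (7.5540 + 8.2793) = 49.1210 / 15.8333 = 3.10239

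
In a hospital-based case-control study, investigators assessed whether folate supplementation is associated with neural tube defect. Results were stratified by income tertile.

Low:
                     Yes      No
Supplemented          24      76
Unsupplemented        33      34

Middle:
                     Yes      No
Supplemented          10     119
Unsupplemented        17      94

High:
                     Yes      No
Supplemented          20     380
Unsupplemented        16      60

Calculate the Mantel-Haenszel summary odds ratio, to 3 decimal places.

OR_MH = Σ(aᵢdᵢ/nᵢ) / Σ(bᵢcᵢ/nᵢ), where nᵢ is the stratum total.
Stratum 1 (Low): n = 167; a·d/n = 24·34/167 = 4.8862; b·c/n = 76·33/167 = 15.0180
Stratum 2 (Middle): n = 240; a·d/n = 10·94/240 = 3.9167; b·c/n = 119·17/240 = 8.4292
Stratum 3 (High): n = 476; a·d/n = 20·60/476 = 2.5210; b·c/n = 380·16/476 = 12.7731
OR_MH = (4.8862 + 3.9167 + 2.5210) / (15.0180 + 8.4292 + 12.7731) = 11.3239 / 36.2202 = 0.31264

0.313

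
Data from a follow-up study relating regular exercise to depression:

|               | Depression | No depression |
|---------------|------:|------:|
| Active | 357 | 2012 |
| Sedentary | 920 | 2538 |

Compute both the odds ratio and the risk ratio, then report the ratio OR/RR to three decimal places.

Cells: a = 357, b = 2012, c = 920, d = 2538.
OR = (357·2538)/(2012·920) = 906066/1851040 = 0.48949
Risk in exposed = 357/2369 = 0.15070; risk in unexposed = 920/3458 = 0.26605; RR = 0.56642
OR/RR = 0.48949 / 0.56642 = 0.86418
The outcome is not rare, so the OR lies further from 1 than the RR.

0.864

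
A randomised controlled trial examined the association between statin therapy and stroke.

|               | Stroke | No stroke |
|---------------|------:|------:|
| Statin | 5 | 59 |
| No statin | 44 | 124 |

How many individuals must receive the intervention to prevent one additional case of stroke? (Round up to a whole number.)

6

Risk in treated group = 5/64 = 0.07812; risk in control = 44/168 = 0.26190.
Absolute risk reduction = 0.26190 − 0.07812 = 0.18378
NNT = 1 / ARR = 1 / 0.18378 = 5.441 → round up → 6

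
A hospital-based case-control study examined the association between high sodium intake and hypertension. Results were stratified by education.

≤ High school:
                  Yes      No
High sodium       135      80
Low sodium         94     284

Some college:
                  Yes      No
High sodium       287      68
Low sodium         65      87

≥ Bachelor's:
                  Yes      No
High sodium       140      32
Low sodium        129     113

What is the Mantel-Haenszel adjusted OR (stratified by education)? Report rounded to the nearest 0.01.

4.85

OR_MH = Σ(aᵢdᵢ/nᵢ) / Σ(bᵢcᵢ/nᵢ), where nᵢ is the stratum total.
Stratum 1 (≤ High school): n = 593; a·d/n = 135·284/593 = 64.6543; b·c/n = 80·94/593 = 12.6813
Stratum 2 (Some college): n = 507; a·d/n = 287·87/507 = 49.2485; b·c/n = 68·65/507 = 8.7179
Stratum 3 (≥ Bachelor's): n = 414; a·d/n = 140·113/414 = 38.2126; b·c/n = 32·129/414 = 9.9710
OR_MH = (64.6543 + 49.2485 + 38.2126) / (12.6813 + 8.7179 + 9.9710) = 152.1154 / 31.3702 = 4.84903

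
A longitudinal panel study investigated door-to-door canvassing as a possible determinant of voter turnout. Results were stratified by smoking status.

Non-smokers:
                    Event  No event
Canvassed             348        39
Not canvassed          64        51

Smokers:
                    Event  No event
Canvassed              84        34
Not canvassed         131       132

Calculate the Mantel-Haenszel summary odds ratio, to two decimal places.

3.87

OR_MH = Σ(aᵢdᵢ/nᵢ) / Σ(bᵢcᵢ/nᵢ), where nᵢ is the stratum total.
Stratum 1 (Non-smokers): n = 502; a·d/n = 348·51/502 = 35.3546; b·c/n = 39·64/502 = 4.9721
Stratum 2 (Smokers): n = 381; a·d/n = 84·132/381 = 29.1024; b·c/n = 34·131/381 = 11.6903
OR_MH = (35.3546 + 29.1024) / (4.9721 + 11.6903) = 64.4569 / 16.6624 = 3.86841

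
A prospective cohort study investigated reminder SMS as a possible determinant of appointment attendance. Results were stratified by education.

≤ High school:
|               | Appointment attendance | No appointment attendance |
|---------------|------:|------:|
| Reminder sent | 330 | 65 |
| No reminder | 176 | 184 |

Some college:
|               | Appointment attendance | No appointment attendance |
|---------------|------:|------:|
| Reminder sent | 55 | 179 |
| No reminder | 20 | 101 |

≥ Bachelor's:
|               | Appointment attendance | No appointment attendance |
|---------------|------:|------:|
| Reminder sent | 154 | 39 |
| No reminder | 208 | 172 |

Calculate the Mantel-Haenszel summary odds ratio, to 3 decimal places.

OR_MH = Σ(aᵢdᵢ/nᵢ) / Σ(bᵢcᵢ/nᵢ), where nᵢ is the stratum total.
Stratum 1 (≤ High school): n = 755; a·d/n = 330·184/755 = 80.4238; b·c/n = 65·176/755 = 15.1523
Stratum 2 (Some college): n = 355; a·d/n = 55·101/355 = 15.6479; b·c/n = 179·20/355 = 10.0845
Stratum 3 (≥ Bachelor's): n = 573; a·d/n = 154·172/573 = 46.2269; b·c/n = 39·208/573 = 14.1571
OR_MH = (80.4238 + 15.6479 + 46.2269) / (15.1523 + 10.0845 + 14.1571) = 142.2986 / 39.3939 = 3.61220

3.612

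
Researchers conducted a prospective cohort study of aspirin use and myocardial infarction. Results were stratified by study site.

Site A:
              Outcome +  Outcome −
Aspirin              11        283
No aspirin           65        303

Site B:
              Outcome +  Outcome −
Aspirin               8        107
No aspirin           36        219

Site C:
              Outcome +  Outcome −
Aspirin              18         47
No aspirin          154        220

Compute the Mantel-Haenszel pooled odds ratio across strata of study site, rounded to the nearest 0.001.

OR_MH = Σ(aᵢdᵢ/nᵢ) / Σ(bᵢcᵢ/nᵢ), where nᵢ is the stratum total.
Stratum 1 (Site A): n = 662; a·d/n = 11·303/662 = 5.0347; b·c/n = 283·65/662 = 27.7870
Stratum 2 (Site B): n = 370; a·d/n = 8·219/370 = 4.7351; b·c/n = 107·36/370 = 10.4108
Stratum 3 (Site C): n = 439; a·d/n = 18·220/439 = 9.0205; b·c/n = 47·154/439 = 16.4875
OR_MH = (5.0347 + 4.7351 + 9.0205) / (27.7870 + 10.4108 + 16.4875) = 18.7904 / 54.6853 = 0.34361

0.344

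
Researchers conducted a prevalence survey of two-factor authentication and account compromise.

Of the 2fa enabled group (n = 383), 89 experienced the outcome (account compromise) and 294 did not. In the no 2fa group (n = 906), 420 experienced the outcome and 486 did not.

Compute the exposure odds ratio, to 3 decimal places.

0.350

From the description: a = 89, b = 294, c = 420, d = 486.
OR = (a·d)/(b·c) = (89 × 486) / (294 × 420) = 43254 / 123480 = 0.35029
Exposure is associated with lower odds of account compromise (OR = 0.35 < 1).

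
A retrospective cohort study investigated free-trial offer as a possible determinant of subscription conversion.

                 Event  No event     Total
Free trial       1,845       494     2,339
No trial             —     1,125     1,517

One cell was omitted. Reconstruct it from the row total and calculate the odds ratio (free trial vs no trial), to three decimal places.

The missing cell is in the unexposed row: 1517 − 1125 = 392.
So a = 1845, b = 494, c = 392, d = 1125.
OR = (a·d)/(b·c) = (1845 × 1125) / (494 × 392) = 2075625 / 193648 = 10.71855

10.719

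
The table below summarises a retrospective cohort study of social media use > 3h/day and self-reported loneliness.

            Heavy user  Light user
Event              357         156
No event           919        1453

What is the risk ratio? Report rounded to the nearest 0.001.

Reading the table with exposure as columns: a = 357 (Heavy user, case), b = 919 (Heavy user, non-case), c = 156 (Light user, case), d = 1453.
Risk in exposed = 357/1276 = 0.27978; risk in unexposed = 156/1609 = 0.09695.
RR = 0.27978 / 0.09695 = 2.88569
The risk among the exposed is 2.89 times that among the unexposed.

2.886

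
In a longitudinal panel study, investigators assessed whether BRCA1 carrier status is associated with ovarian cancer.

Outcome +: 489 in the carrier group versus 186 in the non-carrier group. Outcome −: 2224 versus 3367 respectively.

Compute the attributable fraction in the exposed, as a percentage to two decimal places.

70.96

From the description: a = 489, b = 2224, c = 186, d = 3367.
Risk in exposed = 489/2713 = 0.18024; risk in unexposed = 186/3553 = 0.05235.
RR = 0.18024/0.05235 = 3.44303
AR% = (RR − 1)/RR × 100 = (3.44303 − 1)/3.44303 × 100 = 70.9558%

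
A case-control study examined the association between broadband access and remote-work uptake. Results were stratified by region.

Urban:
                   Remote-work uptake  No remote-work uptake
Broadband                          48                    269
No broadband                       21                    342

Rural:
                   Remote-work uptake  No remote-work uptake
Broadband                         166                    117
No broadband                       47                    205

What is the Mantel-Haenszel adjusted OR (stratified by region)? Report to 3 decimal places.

4.721

OR_MH = Σ(aᵢdᵢ/nᵢ) / Σ(bᵢcᵢ/nᵢ), where nᵢ is the stratum total.
Stratum 1 (Urban): n = 680; a·d/n = 48·342/680 = 24.1412; b·c/n = 269·21/680 = 8.3074
Stratum 2 (Rural): n = 535; a·d/n = 166·205/535 = 63.6075; b·c/n = 117·47/535 = 10.2785
OR_MH = (24.1412 + 63.6075) / (8.3074 + 10.2785) = 87.7487 / 18.5859 = 4.72126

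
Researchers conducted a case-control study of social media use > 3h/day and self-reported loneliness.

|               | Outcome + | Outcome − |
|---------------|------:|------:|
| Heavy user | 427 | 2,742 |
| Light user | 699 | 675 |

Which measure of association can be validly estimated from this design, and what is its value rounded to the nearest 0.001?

0.150

Cells: a = 427, b = 2742, c = 699, d = 675.
This is a case-control study: participants were sampled on outcome status, so risks in the source population cannot be estimated directly — relative risk is not valid here. The odds ratio is the appropriate measure.
OR = (a·d)/(b·c) = (427 × 675) / (2742 × 699) = 288225 / 1916658 = 0.15038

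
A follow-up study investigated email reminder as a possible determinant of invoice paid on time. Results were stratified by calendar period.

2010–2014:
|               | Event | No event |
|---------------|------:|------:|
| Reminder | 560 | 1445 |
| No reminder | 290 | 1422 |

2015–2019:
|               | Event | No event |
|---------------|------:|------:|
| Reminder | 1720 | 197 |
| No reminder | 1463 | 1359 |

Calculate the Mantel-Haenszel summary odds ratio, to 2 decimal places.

4.08

OR_MH = Σ(aᵢdᵢ/nᵢ) / Σ(bᵢcᵢ/nᵢ), where nᵢ is the stratum total.
Stratum 1 (2010–2014): n = 3717; a·d/n = 560·1422/3717 = 214.2373; b·c/n = 1445·290/3717 = 112.7388
Stratum 2 (2015–2019): n = 4739; a·d/n = 1720·1359/4739 = 493.2433; b·c/n = 197·1463/4739 = 60.8168
OR_MH = (214.2373 + 493.2433) / (112.7388 + 60.8168) = 707.4806 / 173.5556 = 4.07639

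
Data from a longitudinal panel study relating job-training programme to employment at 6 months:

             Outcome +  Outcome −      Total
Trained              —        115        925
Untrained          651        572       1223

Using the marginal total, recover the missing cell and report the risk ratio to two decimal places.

The missing cell is in the exposed row: 925 − 115 = 810.
So a = 810, b = 115, c = 651, d = 572.
RR = [a/(a+b)] / [c/(c+d)] = (810/925) / (651/1223) = 0.87568/0.53230 = 1.64509

1.65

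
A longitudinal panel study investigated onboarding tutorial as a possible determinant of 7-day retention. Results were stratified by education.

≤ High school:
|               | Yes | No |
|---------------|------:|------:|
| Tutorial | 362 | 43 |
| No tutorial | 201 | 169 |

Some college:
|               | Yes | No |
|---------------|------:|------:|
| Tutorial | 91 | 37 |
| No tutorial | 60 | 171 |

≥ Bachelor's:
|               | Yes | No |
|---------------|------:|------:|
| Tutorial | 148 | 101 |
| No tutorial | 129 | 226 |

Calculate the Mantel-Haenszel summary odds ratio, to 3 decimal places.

OR_MH = Σ(aᵢdᵢ/nᵢ) / Σ(bᵢcᵢ/nᵢ), where nᵢ is the stratum total.
Stratum 1 (≤ High school): n = 775; a·d/n = 362·169/775 = 78.9394; b·c/n = 43·201/775 = 11.1523
Stratum 2 (Some college): n = 359; a·d/n = 91·171/359 = 43.3454; b·c/n = 37·60/359 = 6.1838
Stratum 3 (≥ Bachelor's): n = 604; a·d/n = 148·226/604 = 55.3775; b·c/n = 101·129/604 = 21.5712
OR_MH = (78.9394 + 43.3454 + 55.3775) / (11.1523 + 6.1838 + 21.5712) = 177.6622 / 38.9073 = 4.56630

4.566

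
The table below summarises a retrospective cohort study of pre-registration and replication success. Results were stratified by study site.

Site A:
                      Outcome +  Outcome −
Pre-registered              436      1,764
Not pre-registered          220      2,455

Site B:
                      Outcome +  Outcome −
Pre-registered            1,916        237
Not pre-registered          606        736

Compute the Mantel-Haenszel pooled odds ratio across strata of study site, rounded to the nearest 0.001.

5.162

OR_MH = Σ(aᵢdᵢ/nᵢ) / Σ(bᵢcᵢ/nᵢ), where nᵢ is the stratum total.
Stratum 1 (Site A): n = 4875; a·d/n = 436·2455/4875 = 219.5651; b·c/n = 1764·220/4875 = 79.6062
Stratum 2 (Site B): n = 3495; a·d/n = 1916·736/3495 = 403.4838; b·c/n = 237·606/3495 = 41.0936
OR_MH = (219.5651 + 403.4838) / (79.6062 + 41.0936) = 623.0490 / 120.6997 = 5.16198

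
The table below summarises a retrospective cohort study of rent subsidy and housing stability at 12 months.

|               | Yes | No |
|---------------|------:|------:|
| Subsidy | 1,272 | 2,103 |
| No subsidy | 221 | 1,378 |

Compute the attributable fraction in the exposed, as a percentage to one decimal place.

63.3

Cells: a = 1272, b = 2103, c = 221, d = 1378.
Risk in exposed = 1272/3375 = 0.37689; risk in unexposed = 221/1599 = 0.13821.
RR = 0.37689/0.13821 = 2.72690
AR% = (RR − 1)/RR × 100 = (2.72690 − 1)/2.72690 × 100 = 63.3283%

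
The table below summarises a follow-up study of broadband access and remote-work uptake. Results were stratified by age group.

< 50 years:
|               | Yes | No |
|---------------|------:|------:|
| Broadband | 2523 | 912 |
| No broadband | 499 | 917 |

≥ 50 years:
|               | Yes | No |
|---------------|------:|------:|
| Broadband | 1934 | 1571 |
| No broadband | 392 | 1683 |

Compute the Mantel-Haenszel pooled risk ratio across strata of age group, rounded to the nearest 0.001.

RR_MH = Σ(aᵢ·n₀ᵢ/nᵢ) / Σ(cᵢ·n₁ᵢ/nᵢ), with n₁ᵢ = aᵢ+bᵢ (exposed), n₀ᵢ = cᵢ+dᵢ (unexposed), nᵢ = n₁ᵢ+n₀ᵢ.
Stratum 1 (< 50 years): n₁ = 3435, n₀ = 1416, n = 4851; a·n₀/n = 2523·1416/4851 = 736.4601; c·n₁/n = 499·3435/4851 = 353.3426
Stratum 2 (≥ 50 years): n₁ = 3505, n₀ = 2075, n = 5580; a·n₀/n = 1934·2075/5580 = 719.1846; c·n₁/n = 392·3505/5580 = 246.2294
RR_MH = (736.4601 + 719.1846) / (353.3426 + 246.2294) = 1455.6447 / 599.5720 = 2.42781

2.428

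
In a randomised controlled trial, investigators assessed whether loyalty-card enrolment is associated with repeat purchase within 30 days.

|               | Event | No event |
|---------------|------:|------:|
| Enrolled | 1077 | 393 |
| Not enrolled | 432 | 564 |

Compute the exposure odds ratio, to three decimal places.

Cells: a = 1077, b = 393, c = 432, d = 564.
OR = (a·d)/(b·c) = (1077 × 564) / (393 × 432) = 607428 / 169776 = 3.57782
The odds of repeat purchase within 30 days are about 3.58 times as high in the enrolled group.

3.578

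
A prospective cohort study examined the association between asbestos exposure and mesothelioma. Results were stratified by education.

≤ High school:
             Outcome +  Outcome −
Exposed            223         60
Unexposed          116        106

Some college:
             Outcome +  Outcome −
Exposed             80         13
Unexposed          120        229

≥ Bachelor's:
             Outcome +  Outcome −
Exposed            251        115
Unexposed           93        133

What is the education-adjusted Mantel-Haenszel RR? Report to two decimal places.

1.74

RR_MH = Σ(aᵢ·n₀ᵢ/nᵢ) / Σ(cᵢ·n₁ᵢ/nᵢ), with n₁ᵢ = aᵢ+bᵢ (exposed), n₀ᵢ = cᵢ+dᵢ (unexposed), nᵢ = n₁ᵢ+n₀ᵢ.
Stratum 1 (≤ High school): n₁ = 283, n₀ = 222, n = 505; a·n₀/n = 223·222/505 = 98.0317; c·n₁/n = 116·283/505 = 65.0059
Stratum 2 (Some college): n₁ = 93, n₀ = 349, n = 442; a·n₀/n = 80·349/442 = 63.1674; c·n₁/n = 120·93/442 = 25.2489
Stratum 3 (≥ Bachelor's): n₁ = 366, n₀ = 226, n = 592; a·n₀/n = 251·226/592 = 95.8209; c·n₁/n = 93·366/592 = 57.4966
RR_MH = (98.0317 + 63.1674 + 95.8209) / (65.0059 + 25.2489 + 57.4966) = 257.0200 / 147.7514 = 1.73954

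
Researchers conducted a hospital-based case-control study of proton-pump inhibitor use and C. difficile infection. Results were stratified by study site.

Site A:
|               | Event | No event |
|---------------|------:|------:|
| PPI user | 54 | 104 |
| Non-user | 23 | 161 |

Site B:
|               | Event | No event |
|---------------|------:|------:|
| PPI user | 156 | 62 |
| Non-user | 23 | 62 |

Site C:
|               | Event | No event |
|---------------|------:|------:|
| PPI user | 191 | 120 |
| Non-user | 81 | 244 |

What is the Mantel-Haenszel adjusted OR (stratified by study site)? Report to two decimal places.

4.84

OR_MH = Σ(aᵢdᵢ/nᵢ) / Σ(bᵢcᵢ/nᵢ), where nᵢ is the stratum total.
Stratum 1 (Site A): n = 342; a·d/n = 54·161/342 = 25.4211; b·c/n = 104·23/342 = 6.9942
Stratum 2 (Site B): n = 303; a·d/n = 156·62/303 = 31.9208; b·c/n = 62·23/303 = 4.7063
Stratum 3 (Site C): n = 636; a·d/n = 191·244/636 = 73.2767; b·c/n = 120·81/636 = 15.2830
OR_MH = (25.4211 + 31.9208 + 73.2767) / (6.9942 + 4.7063 + 15.2830) = 130.6186 / 26.9834 = 4.84069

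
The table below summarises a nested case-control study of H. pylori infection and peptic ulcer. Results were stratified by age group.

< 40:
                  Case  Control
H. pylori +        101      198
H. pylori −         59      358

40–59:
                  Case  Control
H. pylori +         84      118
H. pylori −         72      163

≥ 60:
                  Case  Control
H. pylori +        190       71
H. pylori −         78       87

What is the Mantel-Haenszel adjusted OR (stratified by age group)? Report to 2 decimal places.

OR_MH = Σ(aᵢdᵢ/nᵢ) / Σ(bᵢcᵢ/nᵢ), where nᵢ is the stratum total.
Stratum 1 (< 40): n = 716; a·d/n = 101·358/716 = 50.5000; b·c/n = 198·59/716 = 16.3156
Stratum 2 (40–59): n = 437; a·d/n = 84·163/437 = 31.3318; b·c/n = 118·72/437 = 19.4416
Stratum 3 (≥ 60): n = 426; a·d/n = 190·87/426 = 38.8028; b·c/n = 71·78/426 = 13.0000
OR_MH = (50.5000 + 31.3318 + 38.8028) / (16.3156 + 19.4416 + 13.0000) = 120.6346 / 48.7573 = 2.47419

2.47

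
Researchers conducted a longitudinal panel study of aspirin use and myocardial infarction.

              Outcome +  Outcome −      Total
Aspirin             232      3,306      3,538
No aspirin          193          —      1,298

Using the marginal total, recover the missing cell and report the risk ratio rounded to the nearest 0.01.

0.44

The missing cell is in the unexposed row: 1298 − 193 = 1105.
So a = 232, b = 3306, c = 193, d = 1105.
RR = [a/(a+b)] / [c/(c+d)] = (232/3538) / (193/1298) = 0.06557/0.14869 = 0.44101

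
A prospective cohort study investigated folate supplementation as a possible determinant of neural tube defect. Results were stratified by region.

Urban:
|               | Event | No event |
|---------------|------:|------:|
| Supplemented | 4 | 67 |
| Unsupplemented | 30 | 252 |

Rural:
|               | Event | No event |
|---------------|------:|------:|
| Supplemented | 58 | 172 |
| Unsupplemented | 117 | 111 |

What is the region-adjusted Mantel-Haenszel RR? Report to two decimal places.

RR_MH = Σ(aᵢ·n₀ᵢ/nᵢ) / Σ(cᵢ·n₁ᵢ/nᵢ), with n₁ᵢ = aᵢ+bᵢ (exposed), n₀ᵢ = cᵢ+dᵢ (unexposed), nᵢ = n₁ᵢ+n₀ᵢ.
Stratum 1 (Urban): n₁ = 71, n₀ = 282, n = 353; a·n₀/n = 4·282/353 = 3.1955; c·n₁/n = 30·71/353 = 6.0340
Stratum 2 (Rural): n₁ = 230, n₀ = 228, n = 458; a·n₀/n = 58·228/458 = 28.8734; c·n₁/n = 117·230/458 = 58.7555
RR_MH = (3.1955 + 28.8734) / (6.0340 + 58.7555) = 32.0688 / 64.7895 = 0.49497

0.49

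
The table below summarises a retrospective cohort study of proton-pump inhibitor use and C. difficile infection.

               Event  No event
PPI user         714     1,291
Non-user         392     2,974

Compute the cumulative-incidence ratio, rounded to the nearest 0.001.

Cells: a = 714, b = 1291, c = 392, d = 2974.
Risk in exposed = 714/2005 = 0.35611; risk in unexposed = 392/3366 = 0.11646.
RR = 0.35611 / 0.11646 = 3.05782
The risk among the exposed is 3.06 times that among the unexposed.

3.058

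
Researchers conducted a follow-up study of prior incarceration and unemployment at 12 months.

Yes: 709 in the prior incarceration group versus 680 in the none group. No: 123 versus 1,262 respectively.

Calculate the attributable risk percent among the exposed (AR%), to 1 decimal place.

58.9

From the description: a = 709, b = 123, c = 680, d = 1262.
Risk in exposed = 709/832 = 0.85216; risk in unexposed = 680/1942 = 0.35015.
RR = 0.85216/0.35015 = 2.43368
AR% = (RR − 1)/RR × 100 = (2.43368 − 1)/2.43368 × 100 = 58.9099%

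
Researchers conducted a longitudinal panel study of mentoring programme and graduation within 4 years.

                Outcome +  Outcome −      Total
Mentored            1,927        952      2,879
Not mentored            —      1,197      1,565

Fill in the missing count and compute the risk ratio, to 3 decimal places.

2.846

The missing cell is in the unexposed row: 1565 − 1197 = 368.
So a = 1927, b = 952, c = 368, d = 1197.
RR = [a/(a+b)] / [c/(c+d)] = (1927/2879) / (368/1565) = 0.66933/0.23514 = 2.84647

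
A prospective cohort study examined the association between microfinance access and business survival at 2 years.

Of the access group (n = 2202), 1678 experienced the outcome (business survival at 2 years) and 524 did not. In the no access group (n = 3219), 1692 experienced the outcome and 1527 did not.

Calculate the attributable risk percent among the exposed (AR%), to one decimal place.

From the description: a = 1678, b = 524, c = 1692, d = 1527.
Risk in exposed = 1678/2202 = 0.76203; risk in unexposed = 1692/3219 = 0.52563.
RR = 0.76203/0.52563 = 1.44976
AR% = (RR − 1)/RR × 100 = (1.44976 − 1)/1.44976 × 100 = 31.0229%

31.0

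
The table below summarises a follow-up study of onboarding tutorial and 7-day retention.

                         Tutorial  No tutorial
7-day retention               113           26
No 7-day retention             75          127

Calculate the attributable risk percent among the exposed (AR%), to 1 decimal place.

71.7

Reading the table with exposure as columns: a = 113 (Tutorial, case), b = 75 (Tutorial, non-case), c = 26 (No tutorial, case), d = 127.
Risk in exposed = 113/188 = 0.60106; risk in unexposed = 26/153 = 0.16993.
RR = 0.60106/0.16993 = 3.53703
AR% = (RR − 1)/RR × 100 = (3.53703 − 1)/3.53703 × 100 = 71.7277%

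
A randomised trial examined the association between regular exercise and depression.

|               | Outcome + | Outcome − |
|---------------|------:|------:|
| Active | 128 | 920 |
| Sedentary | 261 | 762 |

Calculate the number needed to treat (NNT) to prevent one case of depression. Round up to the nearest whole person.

Risk in treated group = 128/1048 = 0.12214; risk in control = 261/1023 = 0.25513.
Absolute risk reduction = 0.25513 − 0.12214 = 0.13299
NNT = 1 / ARR = 1 / 0.13299 = 7.519 → round up → 8

8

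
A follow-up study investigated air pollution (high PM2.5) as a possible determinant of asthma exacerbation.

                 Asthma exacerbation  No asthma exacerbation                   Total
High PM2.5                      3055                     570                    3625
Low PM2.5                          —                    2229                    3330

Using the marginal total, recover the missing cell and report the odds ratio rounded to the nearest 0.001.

10.851

The missing cell is in the unexposed row: 3330 − 2229 = 1101.
So a = 3055, b = 570, c = 1101, d = 2229.
OR = (a·d)/(b·c) = (3055 × 2229) / (570 × 1101) = 6809595 / 627570 = 10.85073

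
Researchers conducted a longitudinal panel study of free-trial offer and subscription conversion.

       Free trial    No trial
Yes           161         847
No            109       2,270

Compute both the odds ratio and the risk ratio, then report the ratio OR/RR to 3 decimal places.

Reading the table with exposure as columns: a = 161 (Free trial, case), b = 109 (Free trial, non-case), c = 847 (No trial, case), d = 2270.
OR = (161·2270)/(109·847) = 365470/92323 = 3.95860
Risk in exposed = 161/270 = 0.59630; risk in unexposed = 847/3117 = 0.27174; RR = 2.19440
OR/RR = 3.95860 / 2.19440 = 1.80396
The outcome is not rare, so the OR lies further from 1 than the RR.

1.804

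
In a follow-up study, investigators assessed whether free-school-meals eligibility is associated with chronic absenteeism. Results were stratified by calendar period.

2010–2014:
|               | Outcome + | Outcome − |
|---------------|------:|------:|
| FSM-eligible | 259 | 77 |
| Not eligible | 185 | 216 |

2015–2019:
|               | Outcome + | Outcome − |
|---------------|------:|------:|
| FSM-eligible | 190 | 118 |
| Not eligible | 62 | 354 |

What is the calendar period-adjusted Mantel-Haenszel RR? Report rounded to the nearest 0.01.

RR_MH = Σ(aᵢ·n₀ᵢ/nᵢ) / Σ(cᵢ·n₁ᵢ/nᵢ), with n₁ᵢ = aᵢ+bᵢ (exposed), n₀ᵢ = cᵢ+dᵢ (unexposed), nᵢ = n₁ᵢ+n₀ᵢ.
Stratum 1 (2010–2014): n₁ = 336, n₀ = 401, n = 737; a·n₀/n = 259·401/737 = 140.9213; c·n₁/n = 185·336/737 = 84.3419
Stratum 2 (2015–2019): n₁ = 308, n₀ = 416, n = 724; a·n₀/n = 190·416/724 = 109.1713; c·n₁/n = 62·308/724 = 26.3757
RR_MH = (140.9213 + 109.1713) / (84.3419 + 26.3757) = 250.0926 / 110.7176 = 2.25883

2.26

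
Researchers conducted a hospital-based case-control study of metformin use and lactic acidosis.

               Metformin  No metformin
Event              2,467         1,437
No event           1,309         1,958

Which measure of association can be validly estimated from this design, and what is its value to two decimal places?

2.57

Reading the table with exposure as columns: a = 2467 (Metformin, case), b = 1309 (Metformin, non-case), c = 1437 (No metformin, case), d = 1958.
This is a hospital-based case-control study: participants were sampled on outcome status, so risks in the source population cannot be estimated directly — relative risk is not valid here. The odds ratio is the appropriate measure.
OR = (a·d)/(b·c) = (2467 × 1958) / (1309 × 1437) = 4830386 / 1881033 = 2.56794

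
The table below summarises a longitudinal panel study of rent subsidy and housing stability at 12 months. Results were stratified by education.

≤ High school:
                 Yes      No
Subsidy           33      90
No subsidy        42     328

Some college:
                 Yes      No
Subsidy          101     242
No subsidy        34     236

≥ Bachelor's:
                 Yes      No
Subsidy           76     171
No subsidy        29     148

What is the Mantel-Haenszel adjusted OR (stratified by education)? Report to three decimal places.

OR_MH = Σ(aᵢdᵢ/nᵢ) / Σ(bᵢcᵢ/nᵢ), where nᵢ is the stratum total.
Stratum 1 (≤ High school): n = 493; a·d/n = 33·328/493 = 21.9554; b·c/n = 90·42/493 = 7.6673
Stratum 2 (Some college): n = 613; a·d/n = 101·236/613 = 38.8842; b·c/n = 242·34/613 = 13.4225
Stratum 3 (≥ Bachelor's): n = 424; a·d/n = 76·148/424 = 26.5283; b·c/n = 171·29/424 = 11.6958
OR_MH = (21.9554 + 38.8842 + 26.5283) / (7.6673 + 13.4225 + 11.6958) = 87.3679 / 32.7856 = 2.66482

2.665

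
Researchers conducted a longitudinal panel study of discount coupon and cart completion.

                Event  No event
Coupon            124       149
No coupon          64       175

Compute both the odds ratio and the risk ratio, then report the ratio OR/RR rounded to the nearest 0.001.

1.342

Cells: a = 124, b = 149, c = 64, d = 175.
OR = (124·175)/(149·64) = 21700/9536 = 2.27559
Risk in exposed = 124/273 = 0.45421; risk in unexposed = 64/239 = 0.26778; RR = 1.69620
OR/RR = 2.27559 / 1.69620 = 1.34158
The outcome is not rare, so the OR lies further from 1 than the RR.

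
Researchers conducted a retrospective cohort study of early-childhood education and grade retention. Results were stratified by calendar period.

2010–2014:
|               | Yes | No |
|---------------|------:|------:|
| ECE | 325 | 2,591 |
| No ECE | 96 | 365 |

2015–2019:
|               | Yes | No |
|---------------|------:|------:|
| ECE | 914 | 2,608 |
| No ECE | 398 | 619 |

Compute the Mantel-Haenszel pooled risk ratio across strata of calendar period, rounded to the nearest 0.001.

0.636

RR_MH = Σ(aᵢ·n₀ᵢ/nᵢ) / Σ(cᵢ·n₁ᵢ/nᵢ), with n₁ᵢ = aᵢ+bᵢ (exposed), n₀ᵢ = cᵢ+dᵢ (unexposed), nᵢ = n₁ᵢ+n₀ᵢ.
Stratum 1 (2010–2014): n₁ = 2916, n₀ = 461, n = 3377; a·n₀/n = 325·461/3377 = 44.3663; c·n₁/n = 96·2916/3377 = 82.8949
Stratum 2 (2015–2019): n₁ = 3522, n₀ = 1017, n = 4539; a·n₀/n = 914·1017/4539 = 204.7892; c·n₁/n = 398·3522/4539 = 308.8249
RR_MH = (44.3663 + 204.7892) / (82.8949 + 308.8249) = 249.1555 / 391.7197 = 0.63606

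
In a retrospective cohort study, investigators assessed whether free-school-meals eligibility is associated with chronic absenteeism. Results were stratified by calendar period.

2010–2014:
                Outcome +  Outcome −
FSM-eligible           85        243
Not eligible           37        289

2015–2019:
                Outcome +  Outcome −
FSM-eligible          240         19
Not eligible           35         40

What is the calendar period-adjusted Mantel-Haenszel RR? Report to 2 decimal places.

RR_MH = Σ(aᵢ·n₀ᵢ/nᵢ) / Σ(cᵢ·n₁ᵢ/nᵢ), with n₁ᵢ = aᵢ+bᵢ (exposed), n₀ᵢ = cᵢ+dᵢ (unexposed), nᵢ = n₁ᵢ+n₀ᵢ.
Stratum 1 (2010–2014): n₁ = 328, n₀ = 326, n = 654; a·n₀/n = 85·326/654 = 42.3700; c·n₁/n = 37·328/654 = 18.5566
Stratum 2 (2015–2019): n₁ = 259, n₀ = 75, n = 334; a·n₀/n = 240·75/334 = 53.8922; c·n₁/n = 35·259/334 = 27.1407
RR_MH = (42.3700 + 53.8922) / (18.5566 + 27.1407) = 96.2622 / 45.6973 = 2.10652

2.11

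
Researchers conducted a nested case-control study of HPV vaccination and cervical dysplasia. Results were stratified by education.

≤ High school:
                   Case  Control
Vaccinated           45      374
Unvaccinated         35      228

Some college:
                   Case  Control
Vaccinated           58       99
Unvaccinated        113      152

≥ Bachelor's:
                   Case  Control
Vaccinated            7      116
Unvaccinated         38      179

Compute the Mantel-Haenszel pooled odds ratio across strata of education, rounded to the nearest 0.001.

OR_MH = Σ(aᵢdᵢ/nᵢ) / Σ(bᵢcᵢ/nᵢ), where nᵢ is the stratum total.
Stratum 1 (≤ High school): n = 682; a·d/n = 45·228/682 = 15.0440; b·c/n = 374·35/682 = 19.1935
Stratum 2 (Some college): n = 422; a·d/n = 58·152/422 = 20.8910; b·c/n = 99·113/422 = 26.5095
Stratum 3 (≥ Bachelor's): n = 340; a·d/n = 7·179/340 = 3.6853; b·c/n = 116·38/340 = 12.9647
OR_MH = (15.0440 + 20.8910 + 3.6853) / (19.1935 + 26.5095 + 12.9647) = 39.6203 / 58.6677 = 0.67533

0.675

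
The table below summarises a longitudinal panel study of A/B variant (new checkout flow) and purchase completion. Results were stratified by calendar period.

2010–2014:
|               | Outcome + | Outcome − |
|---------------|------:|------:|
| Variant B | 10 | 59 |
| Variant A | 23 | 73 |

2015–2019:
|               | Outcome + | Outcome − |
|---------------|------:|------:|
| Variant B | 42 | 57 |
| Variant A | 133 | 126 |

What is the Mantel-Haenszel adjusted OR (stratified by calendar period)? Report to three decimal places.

0.653

OR_MH = Σ(aᵢdᵢ/nᵢ) / Σ(bᵢcᵢ/nᵢ), where nᵢ is the stratum total.
Stratum 1 (2010–2014): n = 165; a·d/n = 10·73/165 = 4.4242; b·c/n = 59·23/165 = 8.2242
Stratum 2 (2015–2019): n = 358; a·d/n = 42·126/358 = 14.7821; b·c/n = 57·133/358 = 21.1760
OR_MH = (4.4242 + 14.7821) / (8.2242 + 21.1760) = 19.2064 / 29.4002 = 0.65327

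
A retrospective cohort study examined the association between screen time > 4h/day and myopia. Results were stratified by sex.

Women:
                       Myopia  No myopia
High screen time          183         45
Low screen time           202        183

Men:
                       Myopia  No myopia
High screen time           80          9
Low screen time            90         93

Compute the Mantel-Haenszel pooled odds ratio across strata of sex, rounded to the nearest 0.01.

OR_MH = Σ(aᵢdᵢ/nᵢ) / Σ(bᵢcᵢ/nᵢ), where nᵢ is the stratum total.
Stratum 1 (Women): n = 613; a·d/n = 183·183/613 = 54.6313; b·c/n = 45·202/613 = 14.8287
Stratum 2 (Men): n = 272; a·d/n = 80·93/272 = 27.3529; b·c/n = 9·90/272 = 2.9779
OR_MH = (54.6313 + 27.3529) / (14.8287 + 2.9779) = 81.9843 / 17.8067 = 4.60414

4.60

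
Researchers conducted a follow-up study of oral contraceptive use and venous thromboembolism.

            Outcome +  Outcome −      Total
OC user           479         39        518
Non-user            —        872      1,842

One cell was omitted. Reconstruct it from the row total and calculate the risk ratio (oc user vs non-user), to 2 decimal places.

The missing cell is in the unexposed row: 1842 − 872 = 970.
So a = 479, b = 39, c = 970, d = 872.
RR = [a/(a+b)] / [c/(c+d)] = (479/518) / (970/1842) = 0.92471/0.52660 = 1.75600

1.76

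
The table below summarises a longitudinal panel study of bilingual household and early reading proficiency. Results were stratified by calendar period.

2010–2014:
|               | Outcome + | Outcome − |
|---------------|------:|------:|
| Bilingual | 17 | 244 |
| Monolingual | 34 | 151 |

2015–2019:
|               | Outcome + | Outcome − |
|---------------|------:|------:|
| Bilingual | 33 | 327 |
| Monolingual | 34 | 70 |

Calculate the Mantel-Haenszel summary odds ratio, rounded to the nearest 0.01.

0.25

OR_MH = Σ(aᵢdᵢ/nᵢ) / Σ(bᵢcᵢ/nᵢ), where nᵢ is the stratum total.
Stratum 1 (2010–2014): n = 446; a·d/n = 17·151/446 = 5.7556; b·c/n = 244·34/446 = 18.6009
Stratum 2 (2015–2019): n = 464; a·d/n = 33·70/464 = 4.9784; b·c/n = 327·34/464 = 23.9612
OR_MH = (5.7556 + 4.9784) / (18.6009 + 23.9612) = 10.7341 / 42.5621 = 0.25220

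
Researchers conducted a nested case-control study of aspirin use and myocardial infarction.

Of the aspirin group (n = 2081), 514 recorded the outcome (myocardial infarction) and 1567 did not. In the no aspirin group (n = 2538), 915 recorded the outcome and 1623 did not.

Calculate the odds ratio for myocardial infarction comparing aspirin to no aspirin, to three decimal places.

From the description: a = 514, b = 1567, c = 915, d = 1623.
OR = (a·d)/(b·c) = (514 × 1623) / (1567 × 915) = 834222 / 1433805 = 0.58182
Exposure is associated with lower odds of myocardial infarction (OR = 0.58 < 1).

0.582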